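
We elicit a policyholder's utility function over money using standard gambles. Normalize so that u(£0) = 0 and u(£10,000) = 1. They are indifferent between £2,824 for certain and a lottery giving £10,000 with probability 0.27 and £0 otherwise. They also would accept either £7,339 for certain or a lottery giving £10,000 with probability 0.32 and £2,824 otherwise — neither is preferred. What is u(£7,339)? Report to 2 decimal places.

0.50

The first gamble pins u(£2,824): it must equal 0.27·1 + 0.73·0 = 0.27.
The second indifference gives u(£7,339) = 0.32·u(£10,000) + 0.68·u(£2,824) = 0.32·1.00 + 0.68·0.27 = 0.5036.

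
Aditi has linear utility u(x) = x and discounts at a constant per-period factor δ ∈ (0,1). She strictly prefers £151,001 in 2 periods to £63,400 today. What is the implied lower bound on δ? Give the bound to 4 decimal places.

The preference means 63400 < δ^2·151001.
So δ^2 > 63400/151001 = 0.41986; taking the square root of both positive sides preserves the inequality.
δ > (63400/151001)^(1/2) ≈ 0.6480.

δ > 0.6480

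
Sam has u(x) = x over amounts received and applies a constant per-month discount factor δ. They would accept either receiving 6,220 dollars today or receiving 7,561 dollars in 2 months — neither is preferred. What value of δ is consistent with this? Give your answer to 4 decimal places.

δ ≈ 0.9070

Equating discounted utilities: u(6220) = δ^2·u(7561) ⇒ δ^2 = u(6220)/u(7561).
With u(x) = x: δ^2 = 6220/7561 = 0.82264.
So δ = 0.82264^(1/2) ≈ 0.9070.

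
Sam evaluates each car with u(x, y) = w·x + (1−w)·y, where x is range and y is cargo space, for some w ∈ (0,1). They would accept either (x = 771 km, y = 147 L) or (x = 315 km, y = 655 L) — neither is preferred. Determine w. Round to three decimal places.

w = 0.527

Equating utilities: w·771 + (1−w)·147 = w·315 + (1−w)·655.
w·(771−315) = (1−w)·(655−147), i.e. w·456 = (1−w)·508.
The marginal rate of substitution is 508/456, so w = 508/(456+508) = 0.527.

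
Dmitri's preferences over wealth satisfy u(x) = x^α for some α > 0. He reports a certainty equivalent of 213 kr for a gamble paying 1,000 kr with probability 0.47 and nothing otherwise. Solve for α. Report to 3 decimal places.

Since u(0) = 0, the lottery's EU is 0.47·1000^α.
Equating: 213^α = 0.47·1000^α, i.e. 0.2130^α = 0.47.
Taking logs: α·ln(213/1000) = ln(0.47), so α = -0.755023 / -1.546463 ≈ 0.488.

α ≈ 0.488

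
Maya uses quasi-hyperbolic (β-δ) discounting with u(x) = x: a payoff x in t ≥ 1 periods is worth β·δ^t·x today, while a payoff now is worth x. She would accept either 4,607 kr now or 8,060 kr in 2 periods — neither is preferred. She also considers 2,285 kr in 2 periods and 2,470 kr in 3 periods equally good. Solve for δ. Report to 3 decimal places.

Both payoffs in the second observation are in the future, so β drops out: δ^2·2285 = δ^3·2470 ⇒ δ = 2285/2470 = 0.92510.

δ ≈ 0.925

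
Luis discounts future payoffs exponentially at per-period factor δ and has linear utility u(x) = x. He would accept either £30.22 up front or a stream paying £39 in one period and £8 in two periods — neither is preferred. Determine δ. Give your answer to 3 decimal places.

δ ≈ 0.680

Equating present values: 30.22 = 39δ + 8δ².
That is, 8δ² + 39δ − 30.22 = 0, a quadratic in δ.
The positive root is δ = [−39 + √(39² + 4·8·30.22)] / (2·8) = (−39 + 49.880)/16 ≈ 0.680.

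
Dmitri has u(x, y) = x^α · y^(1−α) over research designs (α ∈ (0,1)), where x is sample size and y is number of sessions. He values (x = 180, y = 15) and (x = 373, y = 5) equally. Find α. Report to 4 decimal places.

α ≈ 0.6012

Indifference: 180^α · 15^(1−α) = 373^α · 5^(1−α).
Taking logs: α·ln 180 + (1−α)·ln 15 = α·ln 373 + (1−α)·ln 5, i.e. α·-0.7286216 = (1−α)·-1.0986123.
So α/(1−α) = (-1.0986123)/(-0.7286216) = 1.5077954, and α = 1.5077954/2.5077954 ≈ 0.6012.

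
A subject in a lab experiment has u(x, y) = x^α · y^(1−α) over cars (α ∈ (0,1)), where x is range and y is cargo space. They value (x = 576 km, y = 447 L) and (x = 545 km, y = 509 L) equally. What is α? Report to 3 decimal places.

α ≈ 0.701

Indifference: 576^α · 447^(1−α) = 545^α · 509^(1−α).
Rearrange to (576/545)^α = (509/447)^(1−α) and take logs: α·0.055322 = (1−α)·0.129889.
With A = 0.055322 and B = 0.129889: α·A = (1−α)·B, so α = B/(A+B) = 0.129889/0.185211 ≈ 0.701.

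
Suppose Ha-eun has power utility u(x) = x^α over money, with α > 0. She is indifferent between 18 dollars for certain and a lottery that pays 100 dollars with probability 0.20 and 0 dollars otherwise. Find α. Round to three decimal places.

The lottery's expected utility is 0.20·u(100) + 0.80·u(0) = 0.20·100^α (since u(0) = 0 for α > 0).
Indifference: 18^α = 0.20·100^α, so (18/100)^α = 0.20.
Take logs: α = ln 0.20 / ln(18/100) ≈ 0.93856.

α ≈ 0.939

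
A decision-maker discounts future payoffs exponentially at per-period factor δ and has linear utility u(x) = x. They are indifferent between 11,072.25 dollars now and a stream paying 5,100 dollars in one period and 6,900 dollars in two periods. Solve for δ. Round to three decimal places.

δ ≈ 0.950

The stream is worth 5100δ + 6900δ² today, so 5100δ + 6900δ² = 11072.25.
So 6900δ² + 5100δ − 11072.25 = 0.
The positive root is δ = [−5100 + √(5100² + 4·6900·11072.25)] / (2·6900) = (−5100 + 18210.000)/13800 ≈ 0.950.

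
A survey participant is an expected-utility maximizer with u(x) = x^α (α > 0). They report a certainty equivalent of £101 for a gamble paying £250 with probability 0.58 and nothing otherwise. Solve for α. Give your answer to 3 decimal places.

α ≈ 0.601

The lottery's expected utility is 0.58·u(250) + 0.42·u(0) = 0.58·250^α (since u(0) = 0 for α > 0).
Equating: 101^α = 0.58·250^α, i.e. 0.4040^α = 0.58.
Take logs: α = ln 0.58 / ln(101/250) ≈ 0.60102.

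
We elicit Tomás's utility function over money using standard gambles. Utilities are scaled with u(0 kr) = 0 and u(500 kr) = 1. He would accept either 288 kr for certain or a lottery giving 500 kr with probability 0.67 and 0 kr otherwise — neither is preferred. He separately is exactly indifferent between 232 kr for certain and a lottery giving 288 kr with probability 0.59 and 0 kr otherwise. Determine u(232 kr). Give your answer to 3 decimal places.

0.395

First, u(288 kr) = 0.67·u(500 kr) + 0.33·u(0 kr) = 0.67.
Then u(232 kr) = 0.59·u(288 kr) + 0.41·u(0 kr) = 0.59·0.67 + 0.41·0.00 = 0.3953.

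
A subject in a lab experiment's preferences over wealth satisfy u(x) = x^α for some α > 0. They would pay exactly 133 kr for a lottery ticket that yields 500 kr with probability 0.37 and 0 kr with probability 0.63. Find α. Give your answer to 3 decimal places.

The lottery's expected utility is 0.37·u(500) + 0.63·u(0) = 0.37·500^α (since u(0) = 0 for α > 0).
Setting u(133) equal to that: 133^α = 0.37·500^α ⇒ (133/500)^α = 0.37.
α = ln(0.37) / ln(133/500) = -0.994252/-1.324259 ≈ 0.751.

α ≈ 0.751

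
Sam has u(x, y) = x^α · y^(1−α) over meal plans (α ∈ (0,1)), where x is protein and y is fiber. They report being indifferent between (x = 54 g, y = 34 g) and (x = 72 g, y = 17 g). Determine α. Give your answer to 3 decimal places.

Set the two utilities equal: 54^α·34^(1−α) = 72^α·17^(1−α).
(54/72)^α = (17/34)^(1−α); take logs: α·ln(54/72) = (1−α)·ln(17/34), i.e. α·-0.287682 = (1−α)·-0.693147.
Thus α·(-0.980829) = -0.693147, so α = -0.693147/-0.980829 ≈ 0.707.

α ≈ 0.707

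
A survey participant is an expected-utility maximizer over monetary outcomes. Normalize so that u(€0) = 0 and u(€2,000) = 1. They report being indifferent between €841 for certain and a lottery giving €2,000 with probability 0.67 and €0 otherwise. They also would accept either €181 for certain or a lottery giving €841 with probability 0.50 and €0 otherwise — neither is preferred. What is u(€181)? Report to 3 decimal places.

First, u(€841) = 0.67·u(€2,000) + 0.33·u(€0) = 0.67.
Chaining: u(€181) = 0.50·0.67 + 0.50·0.00 = 0.3350.

0.335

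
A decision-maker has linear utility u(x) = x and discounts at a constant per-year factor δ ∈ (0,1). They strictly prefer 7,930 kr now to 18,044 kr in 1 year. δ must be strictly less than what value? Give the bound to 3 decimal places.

δ < 0.439

Under u(x) = x this choice says 7930 > δ·18044.
Dividing through by 18044 gives δ < 0.43948.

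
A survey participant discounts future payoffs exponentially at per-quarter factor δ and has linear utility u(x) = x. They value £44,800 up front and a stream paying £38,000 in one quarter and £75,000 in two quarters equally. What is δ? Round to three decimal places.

δ ≈ 0.560

Present value of the stream is 38000·δ + 75000·δ². Indifference gives 38000δ + 75000δ² = 44800.
That is, 75000δ² + 38000δ − 44800 = 0, a quadratic in δ.
δ = (−38000 + √(38000² + 4·75000·44800)) / (2·75000) = (−38000 + √14884000000.00) / 150000 ≈ 0.560.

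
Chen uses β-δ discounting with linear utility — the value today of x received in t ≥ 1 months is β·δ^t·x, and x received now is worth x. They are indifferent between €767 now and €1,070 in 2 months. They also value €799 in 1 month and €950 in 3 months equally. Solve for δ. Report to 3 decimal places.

Both payoffs in the second observation are in the future, so β drops out: δ^1·799 = δ^3·950 ⇒ δ^2 = 799/950 = 0.84105, so δ = 0.91709.

δ ≈ 0.917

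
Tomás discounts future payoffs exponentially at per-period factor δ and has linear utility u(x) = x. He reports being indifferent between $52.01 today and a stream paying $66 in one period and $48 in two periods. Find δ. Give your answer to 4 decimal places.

Equating present values: 52.01 = 66δ + 48δ².
Rearranged: 48δ² + 66δ − 52.01 = 0.
δ = (−66 + √(66² + 4·48·52.01)) / (2·48) = (−66 + √14341.92) / 96 ≈ 0.5600.

δ ≈ 0.5600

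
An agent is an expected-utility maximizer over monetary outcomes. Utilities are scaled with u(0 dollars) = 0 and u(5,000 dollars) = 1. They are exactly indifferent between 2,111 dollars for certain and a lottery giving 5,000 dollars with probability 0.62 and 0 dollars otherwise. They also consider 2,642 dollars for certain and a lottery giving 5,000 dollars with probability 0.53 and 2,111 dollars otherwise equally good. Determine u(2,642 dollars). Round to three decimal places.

0.821

From the first indifference, u(2,111 dollars) = 0.62·u(5,000 dollars) + 0.38·u(0 dollars) = 0.62·1 + 0.38·0 = 0.62.
The second indifference gives u(2,642 dollars) = 0.53·u(5,000 dollars) + 0.47·u(2,111 dollars) = 0.53·1.00 + 0.47·0.62 = 0.8214.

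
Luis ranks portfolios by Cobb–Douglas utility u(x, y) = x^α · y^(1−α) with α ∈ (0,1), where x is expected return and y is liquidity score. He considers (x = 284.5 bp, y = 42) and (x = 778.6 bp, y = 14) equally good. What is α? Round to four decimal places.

α ≈ 0.5218

The Cobb–Douglas utilities coincide, so 284.5^α·42^(1−α) = 778.6^α·14^(1−α).
Rearrange to (284.5/778.6)^α = (14/42)^(1−α) and take logs: α·-1.0067642 = (1−α)·-1.0986123.
With A = -1.0067642 and B = -1.0986123: α·A = (1−α)·B, so α = B/(A+B) = -1.0986123/-2.1053765 ≈ 0.5218.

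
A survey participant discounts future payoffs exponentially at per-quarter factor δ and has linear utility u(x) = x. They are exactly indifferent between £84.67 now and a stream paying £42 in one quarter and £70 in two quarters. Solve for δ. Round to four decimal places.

The stream is worth 42δ + 70δ² today, so 42δ + 70δ² = 84.67.
Rearranged: 70δ² + 42δ − 84.67 = 0.
By the quadratic formula (taking the positive root), δ = (−42 + √25471.60) / 140 ≈ 0.8400.

δ ≈ 0.8400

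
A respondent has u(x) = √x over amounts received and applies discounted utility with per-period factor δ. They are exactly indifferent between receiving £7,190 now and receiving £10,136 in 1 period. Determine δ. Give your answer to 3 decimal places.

δ ≈ 0.842

Equating discounted utilities: u(7190) = δ·u(10136) ⇒ δ = u(7190)/u(10136).
Since u(x) = √x, δ = √(7190/10136) = 0.84223.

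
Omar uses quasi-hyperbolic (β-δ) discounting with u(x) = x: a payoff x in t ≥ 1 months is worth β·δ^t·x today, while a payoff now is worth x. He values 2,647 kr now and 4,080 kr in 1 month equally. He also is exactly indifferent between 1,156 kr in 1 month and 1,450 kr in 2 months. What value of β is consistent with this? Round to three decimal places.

β ≈ 0.814

Both payoffs in the second observation are in the future, so β drops out: δ^1·1156 = δ^2·1450 ⇒ δ = 1156/1450 = 0.79724.
Substituting δ into 2647 = β·δ·4080: β = 2647/(3252.745) ≈ 0.814.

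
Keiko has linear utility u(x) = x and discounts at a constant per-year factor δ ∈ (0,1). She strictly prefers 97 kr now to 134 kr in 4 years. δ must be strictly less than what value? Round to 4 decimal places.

δ < 0.9224

Under u(x) = x this choice says 97 > δ^4·134.
Hence δ^4 < 97/134 = 0.72388, and x ↦ x^(1/4) is increasing on (0,∞).
δ < (97/134)^(1/4) ≈ 0.9224.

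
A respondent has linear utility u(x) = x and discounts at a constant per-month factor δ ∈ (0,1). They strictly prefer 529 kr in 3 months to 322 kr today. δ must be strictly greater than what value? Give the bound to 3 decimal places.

Comparing present values: 322 < δ^3·529.
Hence δ^3 > 322/529 = 0.60870, and x ↦ x^(1/3) is increasing on (0,∞).
δ > (322/529)^(1/3) ≈ 0.847.

δ > 0.847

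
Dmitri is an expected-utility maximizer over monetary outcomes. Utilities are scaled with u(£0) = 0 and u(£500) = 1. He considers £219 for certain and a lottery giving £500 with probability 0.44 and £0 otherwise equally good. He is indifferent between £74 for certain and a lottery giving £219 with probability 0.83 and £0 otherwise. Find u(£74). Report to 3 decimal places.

0.365

From the first indifference, u(£219) = 0.44·u(£500) + 0.56·u(£0) = 0.44·1 + 0.56·0 = 0.44.
The second indifference gives u(£74) = 0.83·u(£219) + 0.17·u(£0) = 0.83·0.44 + 0.17·0.00 = 0.3652.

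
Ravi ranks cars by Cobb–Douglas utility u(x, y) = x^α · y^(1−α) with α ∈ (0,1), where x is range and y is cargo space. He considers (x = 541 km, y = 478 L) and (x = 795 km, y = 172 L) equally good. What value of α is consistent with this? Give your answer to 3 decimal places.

Set the two utilities equal: 541^α·478^(1−α) = 795^α·172^(1−α).
Taking logs: α·ln 541 + (1−α)·ln 478 = α·ln 795 + (1−α)·ln 172, i.e. α·-0.384923 = (1−α)·-1.022116.
Thus α·(-1.407039) = -1.022116, so α = -1.022116/-1.407039 ≈ 0.726.

α ≈ 0.726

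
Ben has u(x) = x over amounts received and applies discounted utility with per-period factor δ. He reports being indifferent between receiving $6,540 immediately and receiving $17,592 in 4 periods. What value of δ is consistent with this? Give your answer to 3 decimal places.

δ ≈ 0.781

Equating discounted utilities: u(6540) = δ^4·u(17592) ⇒ δ^4 = u(6540)/u(17592).
With u(x) = x: δ^4 = 6540/17592 = 0.37176.
Hence δ = (0.37176)^(1/4) = 0.78085.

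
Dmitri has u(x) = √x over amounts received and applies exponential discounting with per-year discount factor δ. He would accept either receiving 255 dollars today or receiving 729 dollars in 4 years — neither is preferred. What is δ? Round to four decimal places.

δ ≈ 0.8770

Equating discounted utilities: u(255) = δ^4·u(729) ⇒ δ^4 = u(255)/u(729).
With u(x) = √x: δ^4 = √255/√729 = √(255/729) = 0.59143.
Taking the 4th root: δ = 0.59143^(1/4) ≈ 0.8770.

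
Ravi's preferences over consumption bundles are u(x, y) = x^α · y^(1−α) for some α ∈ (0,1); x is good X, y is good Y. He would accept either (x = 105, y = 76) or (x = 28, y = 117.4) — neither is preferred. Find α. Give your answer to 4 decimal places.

Set the two utilities equal: 105^α·76^(1−α) = 28^α·117.4^(1−α).
Taking logs: α·ln 105 + (1−α)·ln 76 = α·ln 28 + (1−α)·ln 117.4, i.e. α·1.3217558 = (1−α)·0.4348536.
So α/(1−α) = (0.4348536)/(1.3217558) = 0.3289969, and α = 0.3289969/1.3289969 ≈ 0.2476.

α ≈ 0.2476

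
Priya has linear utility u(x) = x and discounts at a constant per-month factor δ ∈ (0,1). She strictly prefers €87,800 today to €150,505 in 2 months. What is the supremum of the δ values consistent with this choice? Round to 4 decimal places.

δ < 0.7638

Comparing present values: 87800 > δ^2·150505.
Dividing by 150505: δ^2 < 0.58337. Both sides are positive, so the square root keeps the direction.
δ < 0.58337^(1/2) = 0.7638.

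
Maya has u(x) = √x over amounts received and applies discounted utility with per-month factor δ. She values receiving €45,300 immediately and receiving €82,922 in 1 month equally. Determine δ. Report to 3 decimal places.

δ ≈ 0.739

Equating discounted utilities: u(45300) = δ·u(82922) ⇒ δ = u(45300)/u(82922).
With u(x) = √x: δ = √45300/√82922 = √(45300/82922) = 0.73912.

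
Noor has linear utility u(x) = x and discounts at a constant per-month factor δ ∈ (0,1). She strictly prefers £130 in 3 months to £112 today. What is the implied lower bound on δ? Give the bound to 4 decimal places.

δ > 0.9515

Comparing present values: 112 < δ^3·130.
Dividing by 130: δ^3 > 0.86154. Both sides are positive, so the cube root keeps the direction.
δ > (112/130)^(1/3) ≈ 0.9515.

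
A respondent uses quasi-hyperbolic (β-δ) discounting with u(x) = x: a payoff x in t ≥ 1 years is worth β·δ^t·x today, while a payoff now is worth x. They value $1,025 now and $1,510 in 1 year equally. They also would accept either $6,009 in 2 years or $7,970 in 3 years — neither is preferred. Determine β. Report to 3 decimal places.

β ≈ 0.900

The second indifference involves only future payoffs, so β cancels: β·δ^2·6009 = β·δ^3·7970, giving δ = 6009/7970 = 0.75395.
The first indifference: 1025 = β·δ·1510, so β = 1025/(δ·1510) = 1025/(0.75395·1510) ≈ 0.900.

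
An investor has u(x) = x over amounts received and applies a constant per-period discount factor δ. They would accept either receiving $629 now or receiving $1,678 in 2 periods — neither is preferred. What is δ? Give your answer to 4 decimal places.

Equating discounted utilities: u(629) = δ^2·u(1678) ⇒ δ^2 = u(629)/u(1678).
With u(x) = x: δ^2 = 629/1678 = 0.37485.
Taking the square root: δ = 0.37485^(1/2) ≈ 0.6123.

δ ≈ 0.6123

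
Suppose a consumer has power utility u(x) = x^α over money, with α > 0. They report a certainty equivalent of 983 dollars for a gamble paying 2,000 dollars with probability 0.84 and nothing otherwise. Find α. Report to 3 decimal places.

Since u(0) = 0, the lottery's EU is 0.84·2000^α.
Indifference: 983^α = 0.84·2000^α, so (983/2000)^α = 0.84.
Take logs: α = ln 0.84 / ln(983/2000) ≈ 0.24547.

α ≈ 0.245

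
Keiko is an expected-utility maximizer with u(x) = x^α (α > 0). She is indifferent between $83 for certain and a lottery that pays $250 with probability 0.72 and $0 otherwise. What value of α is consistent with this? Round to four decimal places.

α ≈ 0.2979

Since u(0) = 0, the lottery's EU is 0.72·250^α.
Setting u(83) equal to that: 83^α = 0.72·250^α ⇒ (83/250)^α = 0.72.
Take logs: α = ln 0.72 / ln(83/250) ≈ 0.297930.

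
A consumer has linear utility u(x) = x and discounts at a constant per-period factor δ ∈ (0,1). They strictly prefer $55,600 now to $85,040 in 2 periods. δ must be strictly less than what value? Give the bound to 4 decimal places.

Comparing present values: 55600 > δ^2·85040.
So δ^2 < 55600/85040 = 0.65381; taking the square root of both positive sides preserves the inequality.
δ < (55600/85040)^(1/2) ≈ 0.8086.

δ < 0.8086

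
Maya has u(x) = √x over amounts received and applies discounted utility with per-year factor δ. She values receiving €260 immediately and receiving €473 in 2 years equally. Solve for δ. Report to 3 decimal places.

δ ≈ 0.861

The payoff in 2 years is discounted by δ^2, so u(260) = δ^2·u(473) and δ^2 = u(260)/u(473).
Since u(x) = √x, δ^2 = √(260/473) = 0.74141.
Taking the square root: δ = 0.74141^(1/2) ≈ 0.861.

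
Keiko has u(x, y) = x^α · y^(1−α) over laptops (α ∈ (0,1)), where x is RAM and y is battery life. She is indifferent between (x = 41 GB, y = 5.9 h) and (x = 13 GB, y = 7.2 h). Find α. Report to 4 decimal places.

Set the two utilities equal: 41^α·5.9^(1−α) = 13^α·7.2^(1−α).
Taking logs: α·ln 41 + (1−α)·ln 5.9 = α·ln 13 + (1−α)·ln 7.2, i.e. α·1.1486227 = (1−α)·0.1991287.
With A = 1.1486227 and B = 0.1991287: α·A = (1−α)·B, so α = B/(A+B) = 0.1991287/1.3477514 ≈ 0.1477.

α ≈ 0.1477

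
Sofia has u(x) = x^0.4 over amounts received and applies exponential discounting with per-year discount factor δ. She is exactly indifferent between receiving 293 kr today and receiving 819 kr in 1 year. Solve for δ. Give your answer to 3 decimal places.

The payoff in 1 year is discounted by δ, so u(293) = δ·u(819) and δ = u(293)/u(819).
With u(x) = x^0.4: δ = 293^0.4/819^0.4 = (293/819)^0.4 = 0.66288.

δ ≈ 0.663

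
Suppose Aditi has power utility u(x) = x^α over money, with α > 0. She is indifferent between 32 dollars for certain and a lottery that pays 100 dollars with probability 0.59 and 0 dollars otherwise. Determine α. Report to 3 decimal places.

EU(lottery) = 0.59·100^α + 0.41·0 = 0.59·100^α.
Equating: 32^α = 0.59·100^α, i.e. 0.3200^α = 0.59.
Taking logs: α·ln(32/100) = ln(0.59), so α = -0.527633 / -1.139434 ≈ 0.463.

α ≈ 0.463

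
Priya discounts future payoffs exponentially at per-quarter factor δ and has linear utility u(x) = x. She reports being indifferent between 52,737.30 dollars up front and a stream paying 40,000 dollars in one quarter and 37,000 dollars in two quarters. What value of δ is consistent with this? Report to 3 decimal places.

The stream is worth 40000δ + 37000δ² today, so 40000δ + 37000δ² = 52737.30.
That is, 37000δ² + 40000δ − 52737.30 = 0, a quadratic in δ.
The positive root is δ = [−40000 + √(40000² + 4·37000·52737.30)] / (2·37000) = (−40000 + 96980.000)/74000 ≈ 0.770.

δ ≈ 0.770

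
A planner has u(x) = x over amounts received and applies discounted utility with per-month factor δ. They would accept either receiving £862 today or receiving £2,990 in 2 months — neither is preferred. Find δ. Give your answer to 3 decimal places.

Indifference means u(862) = δ^2 · u(2990), so δ^2 = u(862)/u(2990).
With u(x) = x: δ^2 = 862/2990 = 0.28829.
Hence δ = (0.28829)^(1/2) = 0.53693.

δ ≈ 0.537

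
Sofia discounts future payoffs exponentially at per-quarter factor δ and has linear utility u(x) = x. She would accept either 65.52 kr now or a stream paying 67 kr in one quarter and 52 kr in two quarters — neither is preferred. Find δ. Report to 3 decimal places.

Present value of the stream is 67·δ + 52·δ². Indifference gives 67δ + 52δ² = 65.52.
That is, 52δ² + 67δ − 65.52 = 0, a quadratic in δ.
δ = (−67 + √(67² + 4·52·65.52)) / (2·52) = (−67 + √18117.16) / 104 ≈ 0.650.

δ ≈ 0.650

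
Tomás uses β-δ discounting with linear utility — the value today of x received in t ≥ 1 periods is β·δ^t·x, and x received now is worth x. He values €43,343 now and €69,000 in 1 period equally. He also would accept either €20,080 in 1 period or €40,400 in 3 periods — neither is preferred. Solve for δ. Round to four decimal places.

δ ≈ 0.7050

The second indifference involves only future payoffs, so β cancels: β·δ^1·20080 = β·δ^3·40400, giving δ^2 = 20080/40400 = 0.49703, so δ = 0.70500.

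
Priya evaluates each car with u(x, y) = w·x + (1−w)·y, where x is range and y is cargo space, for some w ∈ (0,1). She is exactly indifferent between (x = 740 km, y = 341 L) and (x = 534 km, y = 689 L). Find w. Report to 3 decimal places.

w = 0.628

Indifference: w·740 + (1−w)·341 = w·534 + (1−w)·689.
w·(740−534) = (1−w)·(689−341), i.e. w·206 = (1−w)·348.
The marginal rate of substitution is 348/206, so w = 348/(206+348) = 0.628.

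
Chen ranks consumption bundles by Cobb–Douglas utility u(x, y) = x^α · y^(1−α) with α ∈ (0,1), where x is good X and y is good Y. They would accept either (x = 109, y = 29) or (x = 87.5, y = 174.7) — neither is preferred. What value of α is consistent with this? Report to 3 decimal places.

α ≈ 0.891

The Cobb–Douglas utilities coincide, so 109^α·29^(1−α) = 87.5^α·174.7^(1−α).
(109/87.5)^α = (174.7/29)^(1−α); take logs: α·ln(109/87.5) = (1−α)·ln(174.7/29), i.e. α·0.219709 = (1−α)·1.795774.
So α/(1−α) = (1.795774)/(0.219709) = 8.173420, and α = 8.173420/9.173420 ≈ 0.891.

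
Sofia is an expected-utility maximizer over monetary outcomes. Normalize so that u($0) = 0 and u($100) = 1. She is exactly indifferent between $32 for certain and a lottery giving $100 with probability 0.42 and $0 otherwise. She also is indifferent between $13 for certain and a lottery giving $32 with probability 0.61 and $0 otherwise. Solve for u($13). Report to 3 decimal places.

The first gamble pins u($32): it must equal 0.42·1 + 0.58·0 = 0.42.
The second indifference gives u($13) = 0.61·u($32) + 0.39·u($0) = 0.61·0.42 + 0.39·0.00 = 0.2562.

0.256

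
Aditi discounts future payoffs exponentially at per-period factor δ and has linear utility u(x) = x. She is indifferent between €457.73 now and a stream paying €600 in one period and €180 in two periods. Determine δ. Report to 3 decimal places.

The stream is worth 600δ + 180δ² today, so 600δ + 180δ² = 457.73.
So 180δ² + 600δ − 457.73 = 0.
δ = (−600 + √(600² + 4·180·457.73)) / (2·180) = (−600 + √689565.60) / 360 ≈ 0.640.

δ ≈ 0.640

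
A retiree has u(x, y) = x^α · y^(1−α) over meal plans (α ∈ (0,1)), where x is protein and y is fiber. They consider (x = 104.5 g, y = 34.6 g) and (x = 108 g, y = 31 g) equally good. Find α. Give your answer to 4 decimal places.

α ≈ 0.7693

Indifference: 104.5^α · 34.6^(1−α) = 108^α · 31^(1−α).
(104.5/108)^α = (31/34.6)^(1−α); take logs: α·ln(104.5/108) = (1−α)·ln(31/34.6), i.e. α·-0.0329442 = (1−α)·-0.1098665.
Thus α·(-0.1428107) = -0.1098665, so α = -0.1098665/-0.1428107 ≈ 0.7693.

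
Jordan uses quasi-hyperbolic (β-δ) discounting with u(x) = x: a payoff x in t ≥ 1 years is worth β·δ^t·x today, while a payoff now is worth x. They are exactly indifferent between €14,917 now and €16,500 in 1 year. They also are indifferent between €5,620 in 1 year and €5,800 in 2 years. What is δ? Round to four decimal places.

δ ≈ 0.9690

The second indifference involves only future payoffs, so β cancels: β·δ^1·5620 = β·δ^2·5800, giving δ = 5620/5800 = 0.96897.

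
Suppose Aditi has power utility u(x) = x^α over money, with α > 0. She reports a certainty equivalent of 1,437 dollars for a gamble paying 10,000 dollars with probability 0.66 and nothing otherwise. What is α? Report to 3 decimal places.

The lottery's expected utility is 0.66·u(10000) + 0.34·u(0) = 0.66·10000^α (since u(0) = 0 for α > 0).
Indifference: 1437^α = 0.66·10000^α, so (1437/10000)^α = 0.66.
Take logs: α = ln 0.66 / ln(1437/10000) ≈ 0.21418.

α ≈ 0.214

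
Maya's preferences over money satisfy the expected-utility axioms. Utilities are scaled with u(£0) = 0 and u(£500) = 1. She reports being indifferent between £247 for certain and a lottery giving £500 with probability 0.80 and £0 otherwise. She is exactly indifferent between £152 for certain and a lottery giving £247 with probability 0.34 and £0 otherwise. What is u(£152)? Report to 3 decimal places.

From the first indifference, u(£247) = 0.80·u(£500) + 0.20·u(£0) = 0.80·1 + 0.20·0 = 0.80.
Then u(£152) = 0.34·u(£247) + 0.66·u(£0) = 0.34·0.80 + 0.66·0.00 = 0.2720.

0.272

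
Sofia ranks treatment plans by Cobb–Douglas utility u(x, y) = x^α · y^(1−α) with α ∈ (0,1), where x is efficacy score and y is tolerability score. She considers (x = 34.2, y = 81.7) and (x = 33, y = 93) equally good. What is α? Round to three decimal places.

α ≈ 0.784

Set the two utilities equal: 34.2^α·81.7^(1−α) = 33^α·93^(1−α).
Taking logs: α·ln 34.2 + (1−α)·ln 81.7 = α·ln 33 + (1−α)·ln 93, i.e. α·0.035718 = (1−α)·0.129545.
Thus α·(0.165263) = 0.129545, so α = 0.129545/0.165263 ≈ 0.784.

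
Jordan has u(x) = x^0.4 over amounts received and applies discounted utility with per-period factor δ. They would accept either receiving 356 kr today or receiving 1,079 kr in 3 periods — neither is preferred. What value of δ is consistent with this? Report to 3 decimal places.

Indifference means u(356) = δ^3 · u(1079), so δ^3 = u(356)/u(1079).
With u(x) = x^0.4: δ^3 = 356^0.4/1079^0.4 = (356/1079)^0.4 = 0.64176.
Taking the cube root: δ = 0.64176^(1/3) ≈ 0.863.

δ ≈ 0.863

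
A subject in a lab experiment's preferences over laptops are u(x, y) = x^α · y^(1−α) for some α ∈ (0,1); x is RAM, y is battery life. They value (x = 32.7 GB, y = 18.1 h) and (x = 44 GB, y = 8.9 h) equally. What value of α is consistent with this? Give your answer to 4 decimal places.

The Cobb–Douglas utilities coincide, so 32.7^α·18.1^(1−α) = 44^α·8.9^(1−α).
Rearrange to (32.7/44)^α = (8.9/18.1)^(1−α) and take logs: α·-0.2968146 = (1−α)·-0.7098607.
So α/(1−α) = (-0.7098607)/(-0.2968146) = 2.3915963, and α = 2.3915963/3.3915963 ≈ 0.7052.

α ≈ 0.7052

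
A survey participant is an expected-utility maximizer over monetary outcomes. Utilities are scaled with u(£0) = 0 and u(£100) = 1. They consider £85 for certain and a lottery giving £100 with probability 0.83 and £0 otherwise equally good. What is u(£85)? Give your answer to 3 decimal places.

0.830

u(£85) equals the lottery's expected utility: 0.83·1 + 0.17·0 = 0.83.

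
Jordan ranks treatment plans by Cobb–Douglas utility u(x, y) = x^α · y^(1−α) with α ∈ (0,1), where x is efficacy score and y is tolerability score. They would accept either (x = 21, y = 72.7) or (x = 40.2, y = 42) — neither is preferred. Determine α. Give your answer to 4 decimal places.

α ≈ 0.4580

Set the two utilities equal: 21^α·72.7^(1−α) = 40.2^α·42^(1−α).
(21/40.2)^α = (42/72.7)^(1−α); take logs: α·ln(21/40.2) = (1−α)·ln(42/72.7), i.e. α·-0.6493446 = (1−α)·-0.5486718.
With A = -0.6493446 and B = -0.5486718: α·A = (1−α)·B, so α = B/(A+B) = -0.5486718/-1.1980164 ≈ 0.4580.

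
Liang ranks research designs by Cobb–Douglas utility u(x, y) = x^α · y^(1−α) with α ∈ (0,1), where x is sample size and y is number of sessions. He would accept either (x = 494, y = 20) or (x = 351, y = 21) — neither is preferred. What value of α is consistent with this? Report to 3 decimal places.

α ≈ 0.125

Indifference: 494^α · 20^(1−α) = 351^α · 21^(1−α).
Taking logs: α·ln 494 + (1−α)·ln 20 = α·ln 351 + (1−α)·ln 21, i.e. α·0.341749 = (1−α)·0.048790.
So α/(1−α) = (0.048790)/(0.341749) = 0.142766, and α = 0.142766/1.142766 ≈ 0.125.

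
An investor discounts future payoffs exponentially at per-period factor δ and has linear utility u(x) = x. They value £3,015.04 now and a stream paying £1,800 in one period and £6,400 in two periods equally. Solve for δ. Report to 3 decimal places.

δ ≈ 0.560

The stream is worth 1800δ + 6400δ² today, so 1800δ + 6400δ² = 3015.04.
Rearranged: 6400δ² + 1800δ − 3015.04 = 0.
The positive root is δ = [−1800 + √(1800² + 4·6400·3015.04)] / (2·6400) = (−1800 + 8968.000)/12800 ≈ 0.560.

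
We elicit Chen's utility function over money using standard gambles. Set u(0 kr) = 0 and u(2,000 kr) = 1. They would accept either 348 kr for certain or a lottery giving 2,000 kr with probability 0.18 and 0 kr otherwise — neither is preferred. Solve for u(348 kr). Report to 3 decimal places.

The indifference gives u(348 kr) = 0.18·u(2,000 kr) + 0.82·u(0 kr) = 0.18·1 + 0.82·0 = 0.18.

0.180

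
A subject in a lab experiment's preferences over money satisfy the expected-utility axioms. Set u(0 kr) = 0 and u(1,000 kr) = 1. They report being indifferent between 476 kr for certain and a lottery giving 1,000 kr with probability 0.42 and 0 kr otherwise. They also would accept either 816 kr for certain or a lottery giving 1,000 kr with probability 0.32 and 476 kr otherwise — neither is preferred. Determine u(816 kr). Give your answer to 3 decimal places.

First, u(476 kr) = 0.42·u(1,000 kr) + 0.58·u(0 kr) = 0.42.
The second indifference gives u(816 kr) = 0.32·u(1,000 kr) + 0.68·u(476 kr) = 0.32·1.00 + 0.68·0.42 = 0.6056.

0.606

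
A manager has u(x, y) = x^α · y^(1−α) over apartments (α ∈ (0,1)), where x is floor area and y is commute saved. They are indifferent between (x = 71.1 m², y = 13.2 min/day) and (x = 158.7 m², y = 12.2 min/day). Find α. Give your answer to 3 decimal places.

Indifference: 71.1^α · 13.2^(1−α) = 158.7^α · 12.2^(1−α).
Rearrange to (71.1/158.7)^α = (12.2/13.2)^(1−α) and take logs: α·-0.802928 = (1−α)·-0.078781.
So α/(1−α) = (-0.078781)/(-0.802928) = 0.098117, and α = 0.098117/1.098117 ≈ 0.089.

α ≈ 0.089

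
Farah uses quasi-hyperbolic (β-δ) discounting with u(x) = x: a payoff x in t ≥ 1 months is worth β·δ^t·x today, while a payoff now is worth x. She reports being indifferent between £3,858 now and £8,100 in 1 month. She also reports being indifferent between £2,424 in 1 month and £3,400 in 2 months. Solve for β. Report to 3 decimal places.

Both payoffs in the second observation are in the future, so β drops out: δ^1·2424 = δ^2·3400 ⇒ δ = 2424/3400 = 0.71294.
Substituting δ into 3858 = β·δ·8100: β = 3858/(5774.824) ≈ 0.668.

β ≈ 0.668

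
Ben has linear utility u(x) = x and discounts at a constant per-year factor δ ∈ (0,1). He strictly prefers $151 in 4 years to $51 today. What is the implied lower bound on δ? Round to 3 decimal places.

Comparing present values: 51 < δ^4·151.
Dividing by 151: δ^4 > 0.33775. Both sides are positive, so the 4th root keeps the direction.
δ > 0.33775^(1/4) = 0.762.

δ > 0.762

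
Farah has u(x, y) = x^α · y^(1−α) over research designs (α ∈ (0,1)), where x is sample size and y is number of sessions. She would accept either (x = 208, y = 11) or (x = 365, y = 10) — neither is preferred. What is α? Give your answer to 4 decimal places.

Indifference: 208^α · 11^(1−α) = 365^α · 10^(1−α).
Taking logs: α·ln 208 + (1−α)·ln 11 = α·ln 365 + (1−α)·ln 10, i.e. α·-0.5623593 = (1−α)·-0.0953102.
So α/(1−α) = (-0.0953102)/(-0.5623593) = 0.1694827, and α = 0.1694827/1.1694827 ≈ 0.1449.

α ≈ 0.1449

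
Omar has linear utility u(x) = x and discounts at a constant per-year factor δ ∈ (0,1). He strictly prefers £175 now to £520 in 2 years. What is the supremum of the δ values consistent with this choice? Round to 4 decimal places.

δ < 0.5801

Comparing present values: 175 > δ^2·520.
So δ^2 < 175/520 = 0.33654; taking the square root of both positive sides preserves the inequality.
δ < 0.33654^(1/2) = 0.5801.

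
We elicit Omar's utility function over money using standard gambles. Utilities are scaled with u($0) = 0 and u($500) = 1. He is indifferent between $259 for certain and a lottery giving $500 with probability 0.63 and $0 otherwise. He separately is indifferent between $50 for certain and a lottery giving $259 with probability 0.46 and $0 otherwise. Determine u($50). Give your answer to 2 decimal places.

0.29

The first gamble pins u($259): it must equal 0.63·1 + 0.37·0 = 0.63.
The second indifference gives u($50) = 0.46·u($259) + 0.54·u($0) = 0.46·0.63 + 0.54·0.00 = 0.2898.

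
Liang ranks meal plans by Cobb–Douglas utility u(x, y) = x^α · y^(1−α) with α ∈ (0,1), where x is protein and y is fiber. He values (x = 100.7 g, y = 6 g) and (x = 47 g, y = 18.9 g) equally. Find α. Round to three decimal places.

The Cobb–Douglas utilities coincide, so 100.7^α·6^(1−α) = 47^α·18.9^(1−α).
Rearrange to (100.7/47)^α = (18.9/6)^(1−α) and take logs: α·0.761998 = (1−α)·1.147402.
So α/(1−α) = (1.147402)/(0.761998) = 1.505781, and α = 1.505781/2.505781 ≈ 0.601.

α ≈ 0.601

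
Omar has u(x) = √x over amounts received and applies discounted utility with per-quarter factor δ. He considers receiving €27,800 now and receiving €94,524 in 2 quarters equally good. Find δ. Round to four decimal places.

δ ≈ 0.7364

Indifference means u(27800) = δ^2 · u(94524), so δ^2 = u(27800)/u(94524).
With u(x) = √x: δ^2 = √27800/√94524 = √(27800/94524) = 0.54231.
So δ = 0.54231^(1/2) ≈ 0.7364.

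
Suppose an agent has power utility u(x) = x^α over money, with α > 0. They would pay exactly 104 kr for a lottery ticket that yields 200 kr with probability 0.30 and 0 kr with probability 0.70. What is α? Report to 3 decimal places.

The lottery's expected utility is 0.30·u(200) + 0.70·u(0) = 0.30·200^α (since u(0) = 0 for α > 0).
Indifference: 104^α = 0.30·200^α, so (104/200)^α = 0.30.
Taking logs: α·ln(104/200) = ln(0.30), so α = -1.203973 / -0.653926 ≈ 1.841.

α ≈ 1.841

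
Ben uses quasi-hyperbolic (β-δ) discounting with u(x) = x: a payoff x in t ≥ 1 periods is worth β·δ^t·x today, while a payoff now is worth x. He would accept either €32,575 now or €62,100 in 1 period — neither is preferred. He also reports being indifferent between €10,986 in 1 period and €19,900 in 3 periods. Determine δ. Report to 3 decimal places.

δ ≈ 0.743

From the later pair, β·δ^1·10986 = β·δ^3·19900; dividing through, δ^2 = 10986/19900 = 0.55206, so δ = 0.74301.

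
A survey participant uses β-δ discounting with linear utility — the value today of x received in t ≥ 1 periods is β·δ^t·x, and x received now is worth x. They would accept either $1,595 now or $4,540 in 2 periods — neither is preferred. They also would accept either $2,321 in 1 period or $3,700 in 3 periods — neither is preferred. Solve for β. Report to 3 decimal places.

β ≈ 0.560

The second indifference involves only future payoffs, so β cancels: β·δ^1·2321 = β·δ^3·3700, giving δ^2 = 2321/3700 = 0.62730, so δ = 0.79202.
Now use the now-vs-future pair: 1595 = β·δ^2·4540 gives β = 1595/(0.62730·4540) ≈ 0.560.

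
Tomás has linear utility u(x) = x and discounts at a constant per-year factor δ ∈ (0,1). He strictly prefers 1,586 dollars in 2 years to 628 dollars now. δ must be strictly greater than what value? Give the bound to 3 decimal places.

Comparing present values: 628 < δ^2·1586.
Hence δ^2 > 628/1586 = 0.39596, and x ↦ x^(1/2) is increasing on (0,∞).
δ > 0.39596^(1/2) = 0.629.

δ > 0.629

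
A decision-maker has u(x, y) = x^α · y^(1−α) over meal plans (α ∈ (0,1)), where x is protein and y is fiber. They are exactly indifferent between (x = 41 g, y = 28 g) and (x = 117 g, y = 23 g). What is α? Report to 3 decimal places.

The Cobb–Douglas utilities coincide, so 41^α·28^(1−α) = 117^α·23^(1−α).
(41/117)^α = (23/28)^(1−α); take logs: α·ln(41/117) = (1−α)·ln(23/28), i.e. α·-1.048602 = (1−α)·-0.196710.
Thus α·(-1.245312) = -0.196710, so α = -0.196710/-1.245312 ≈ 0.158.

α ≈ 0.158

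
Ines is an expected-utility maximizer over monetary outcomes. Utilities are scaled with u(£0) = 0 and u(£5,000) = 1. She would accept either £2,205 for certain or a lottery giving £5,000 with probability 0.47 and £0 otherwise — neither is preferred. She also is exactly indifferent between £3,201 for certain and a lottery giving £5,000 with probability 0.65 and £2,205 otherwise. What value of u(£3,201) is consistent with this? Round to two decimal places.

0.81

First, u(£2,205) = 0.47·u(£5,000) + 0.53·u(£0) = 0.47.
Chaining: u(£3,201) = 0.65·1.00 + 0.35·0.47 = 0.8145.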